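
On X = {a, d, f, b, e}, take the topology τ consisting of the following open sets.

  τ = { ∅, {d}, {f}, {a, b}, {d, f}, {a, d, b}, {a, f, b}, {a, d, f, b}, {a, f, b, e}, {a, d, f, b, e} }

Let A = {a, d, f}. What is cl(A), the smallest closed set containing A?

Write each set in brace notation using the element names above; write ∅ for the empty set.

X∖A={b, e}, int(X∖A)=∅, hence cl(A)={a, d, f, b, e}

{a, d, f, b, e}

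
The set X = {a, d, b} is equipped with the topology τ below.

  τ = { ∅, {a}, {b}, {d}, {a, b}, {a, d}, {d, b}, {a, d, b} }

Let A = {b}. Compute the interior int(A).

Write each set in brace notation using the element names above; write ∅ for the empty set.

opens ⊆ A: ∅, {b}; union → int = {b}

{b}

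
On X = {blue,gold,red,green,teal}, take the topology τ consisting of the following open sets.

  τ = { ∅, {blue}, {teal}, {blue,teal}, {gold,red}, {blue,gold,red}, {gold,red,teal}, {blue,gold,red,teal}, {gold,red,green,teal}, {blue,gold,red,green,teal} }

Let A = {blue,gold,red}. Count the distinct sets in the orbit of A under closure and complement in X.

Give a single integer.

complement {green,teal}; its interior {teal}; cl(A) = X∖{teal} = {blue,gold,red,green}
With k = closure, c = complement:
  1. A     = {blue,gold,red}
  2. kA    = {blue,gold,red,green}
  3. cA    = {green,teal}
  4. ckA   = {teal}
k, c of each give nothing new

4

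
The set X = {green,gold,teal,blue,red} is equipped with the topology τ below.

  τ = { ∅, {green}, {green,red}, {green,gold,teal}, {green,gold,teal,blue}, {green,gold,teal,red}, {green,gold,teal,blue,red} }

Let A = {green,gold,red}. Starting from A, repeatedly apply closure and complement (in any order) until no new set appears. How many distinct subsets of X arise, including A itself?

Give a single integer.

6

cl via duality: int({teal,blue}) = ∅, so X∖∅ = {green,gold,teal,blue,red}
Write k for closure, c for complement:
  1. A     = {green,gold,red}
  2. kA    = {green,gold,teal,blue,red}
  3. cA    = {teal,blue}
  4. ckA   = ∅
  5. kcA   = {gold,teal,blue}
  6. ckcA  = {green,red}
applying k or c yields no new set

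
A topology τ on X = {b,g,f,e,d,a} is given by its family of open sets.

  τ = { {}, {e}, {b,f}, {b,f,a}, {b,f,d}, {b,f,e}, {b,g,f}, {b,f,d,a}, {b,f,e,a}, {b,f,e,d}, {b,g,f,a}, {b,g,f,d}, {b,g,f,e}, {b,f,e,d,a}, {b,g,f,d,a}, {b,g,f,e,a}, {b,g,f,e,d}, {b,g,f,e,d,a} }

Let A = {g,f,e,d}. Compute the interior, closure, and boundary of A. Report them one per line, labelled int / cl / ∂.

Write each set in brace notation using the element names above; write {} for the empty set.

int(A) = {e}
cl(A)  = {b,g,f,e,d,a}
∂A     = {b,g,f,d,a}

interior: largest open inside A is {e} (from {}, {e})
cl via duality: int({b,a}) = {}, so X∖{} = {b,g,f,e,d,a}
cl∖int = {b,g,f,d,a}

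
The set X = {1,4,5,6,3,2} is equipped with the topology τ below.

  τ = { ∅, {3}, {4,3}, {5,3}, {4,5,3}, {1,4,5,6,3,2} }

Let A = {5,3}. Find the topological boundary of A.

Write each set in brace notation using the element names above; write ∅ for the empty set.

open subsets of A: ∅, {3}, {5,3}; so int(A) = {5,3}
closure: X∖int(X∖A) = X∖∅ = {1,4,5,6,3,2}
∂A = {1,4,5,6,3,2} minus {5,3} = {1,4,6,2}

{1,4,6,2}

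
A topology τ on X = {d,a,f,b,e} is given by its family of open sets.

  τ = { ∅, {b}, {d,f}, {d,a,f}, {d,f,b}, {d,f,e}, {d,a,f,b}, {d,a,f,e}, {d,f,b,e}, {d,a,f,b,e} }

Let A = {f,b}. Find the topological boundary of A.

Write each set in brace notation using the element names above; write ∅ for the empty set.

opens ⊆ A: ∅, {b}; union → int = {b}
complement {d,a,e}; its interior ∅; cl(A) = X∖∅ = {d,a,f,b,e}
boundary = {d,a,f,b,e} ∖ {b} = {d,a,f,e}

{d,a,f,e}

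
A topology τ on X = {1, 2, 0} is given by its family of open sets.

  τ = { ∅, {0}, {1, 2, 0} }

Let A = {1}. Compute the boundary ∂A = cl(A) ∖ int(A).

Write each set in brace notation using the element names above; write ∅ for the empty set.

{1, 2}

opens ⊆ A: ∅; union → int = ∅
complement {2, 0}; its interior {0}; cl(A) = X∖{0} = {1, 2}
boundary = {1, 2} ∖ ∅ = {1, 2}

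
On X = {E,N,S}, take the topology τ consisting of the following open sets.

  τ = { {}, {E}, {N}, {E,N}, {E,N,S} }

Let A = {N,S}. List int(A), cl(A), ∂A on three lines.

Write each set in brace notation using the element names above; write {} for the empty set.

int(A) = {N}
cl(A)  = {N,S}
∂A     = {S}

open subsets of A: {}, {N}; so int(A) = {N}
closure: X∖int(X∖A) = X∖{E} = {N,S}
∂A = {N,S} minus {N} = {S}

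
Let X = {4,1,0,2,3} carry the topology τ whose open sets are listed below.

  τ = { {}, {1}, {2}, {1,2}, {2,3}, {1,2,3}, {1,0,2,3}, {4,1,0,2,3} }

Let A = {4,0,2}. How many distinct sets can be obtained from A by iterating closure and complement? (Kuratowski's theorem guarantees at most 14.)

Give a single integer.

closure: X∖int(X∖A) = X∖{1} = {4,0,2,3}
Let k=closure and c=complement:
  1. A     = {4,0,2}
  2. kA    = {4,0,2,3}
  3. cA    = {1,3}
  4. ckA   = {1}
  5. kcA   = {4,1,0,3}
  6. kckA  = {4,1,0}
  7. ckcA  = {2}
  8. ckckA = {2,3}
— saturated at 8

8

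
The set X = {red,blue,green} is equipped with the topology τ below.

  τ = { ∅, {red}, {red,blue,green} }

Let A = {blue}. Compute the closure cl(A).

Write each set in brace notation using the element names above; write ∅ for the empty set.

{blue,green}

closure: X∖int(X∖A) = X∖{red} = {blue,green}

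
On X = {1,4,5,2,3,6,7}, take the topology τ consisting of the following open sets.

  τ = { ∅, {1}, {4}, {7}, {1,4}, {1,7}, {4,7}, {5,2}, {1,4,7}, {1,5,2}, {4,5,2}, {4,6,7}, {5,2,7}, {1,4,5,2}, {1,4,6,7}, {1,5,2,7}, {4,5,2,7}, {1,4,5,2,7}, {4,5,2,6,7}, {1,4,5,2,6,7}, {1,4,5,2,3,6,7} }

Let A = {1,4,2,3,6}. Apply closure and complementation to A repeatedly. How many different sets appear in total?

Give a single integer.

X∖A={5,7}, int(X∖A)={7}, hence cl(A)={1,4,5,2,3,6}
Orbit (k=closure, c=complement):
  1. A     = {1,4,2,3,6}
  2. kA    = {1,4,5,2,3,6}
  3. cA    = {5,7}
  4. ckA   = {7}
  5. kcA   = {5,2,3,6,7}
  6. kckA  = {3,6,7}
  7. ckcA  = {1,4}
  8. ckckA = {1,4,5,2}
  9. kckcA = {1,4,3,6}
  10. ckckcA = {5,2,7}
(closed under both — stop)

10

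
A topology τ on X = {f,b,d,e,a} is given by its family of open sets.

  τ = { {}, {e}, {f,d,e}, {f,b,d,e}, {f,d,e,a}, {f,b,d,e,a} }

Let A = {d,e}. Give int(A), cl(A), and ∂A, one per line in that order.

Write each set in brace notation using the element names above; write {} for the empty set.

interior: largest open inside A is {e} (from {}, {e})
cl via duality: int({f,b,a}) = {}, so X∖{} = {f,b,d,e,a}
cl∖int = {f,b,d,a}

int(A) = {e}
cl(A)  = {f,b,d,e,a}
∂A     = {f,b,d,a}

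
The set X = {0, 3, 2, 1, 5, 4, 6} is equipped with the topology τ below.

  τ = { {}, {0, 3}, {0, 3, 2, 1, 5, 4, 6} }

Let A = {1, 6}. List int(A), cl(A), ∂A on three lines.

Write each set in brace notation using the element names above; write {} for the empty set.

int(A) = {}
cl(A)  = {2, 1, 5, 4, 6}
∂A     = {2, 1, 5, 4, 6}

interior: largest open inside A is {} (from {})
cl via duality: int({0, 3, 2, 5, 4}) = {0, 3}, so X∖{0, 3} = {2, 1, 5, 4, 6}
cl∖int = {2, 1, 5, 4, 6}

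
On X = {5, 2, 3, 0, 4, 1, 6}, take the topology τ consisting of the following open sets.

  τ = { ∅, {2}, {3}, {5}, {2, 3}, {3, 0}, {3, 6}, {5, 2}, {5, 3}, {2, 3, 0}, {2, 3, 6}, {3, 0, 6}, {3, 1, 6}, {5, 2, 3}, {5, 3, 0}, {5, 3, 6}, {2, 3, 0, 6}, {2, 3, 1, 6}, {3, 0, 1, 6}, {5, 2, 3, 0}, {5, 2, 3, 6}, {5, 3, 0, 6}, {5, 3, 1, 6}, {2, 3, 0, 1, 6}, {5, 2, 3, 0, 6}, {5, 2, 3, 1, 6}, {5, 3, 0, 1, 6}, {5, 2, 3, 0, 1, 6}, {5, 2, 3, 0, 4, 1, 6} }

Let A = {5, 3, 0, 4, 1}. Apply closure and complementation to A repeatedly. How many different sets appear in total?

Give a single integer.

8

closure: X∖int(X∖A) = X∖{2} = {5, 3, 0, 4, 1, 6}
Let k=closure and c=complement:
  1. A     = {5, 3, 0, 4, 1}
  2. kA    = {5, 3, 0, 4, 1, 6}
  3. cA    = {2, 6}
  4. ckA   = {2}
  5. kcA   = {2, 4, 1, 6}
  6. kckA  = {2, 4}
  7. ckcA  = {5, 3, 0}
  8. ckckA = {5, 3, 0, 1, 6}
— saturated at 8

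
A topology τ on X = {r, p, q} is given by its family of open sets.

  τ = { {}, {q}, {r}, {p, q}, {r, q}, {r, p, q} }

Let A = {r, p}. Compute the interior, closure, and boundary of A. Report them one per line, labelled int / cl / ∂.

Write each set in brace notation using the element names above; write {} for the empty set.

interior: largest open inside A is {r} (from {}, {r})
cl via duality: int({q}) = {q}, so X∖{q} = {r, p}
cl∖int = {p}

int(A) = {r}
cl(A)  = {r, p}
∂A     = {p}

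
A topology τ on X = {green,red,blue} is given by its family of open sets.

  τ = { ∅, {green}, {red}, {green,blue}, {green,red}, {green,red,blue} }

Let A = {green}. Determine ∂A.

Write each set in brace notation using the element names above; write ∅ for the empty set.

{blue}

U open, U⊆A: ∅, {green}. int(A) = ⋃ = {green}
X∖A={red,blue}, int(X∖A)={red}, hence cl(A)={green,blue}
∂A: remove int from cl → {blue}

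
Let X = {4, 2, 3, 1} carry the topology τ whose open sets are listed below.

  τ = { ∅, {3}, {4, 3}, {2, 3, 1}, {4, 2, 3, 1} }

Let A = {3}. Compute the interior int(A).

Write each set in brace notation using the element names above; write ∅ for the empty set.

{3}

open subsets of A: ∅, {3}; so int(A) = {3}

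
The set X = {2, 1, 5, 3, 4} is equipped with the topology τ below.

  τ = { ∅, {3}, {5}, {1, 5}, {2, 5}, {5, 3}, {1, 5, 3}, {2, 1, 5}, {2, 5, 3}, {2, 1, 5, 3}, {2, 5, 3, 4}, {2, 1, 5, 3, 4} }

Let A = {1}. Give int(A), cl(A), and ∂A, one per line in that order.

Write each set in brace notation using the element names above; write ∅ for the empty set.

U open, U⊆A: ∅. int(A) = ⋃ = ∅
X∖A={2, 5, 3, 4}, int(X∖A)={2, 5, 3, 4}, hence cl(A)={1}
∂A: remove int from cl → {1}

int(A) = ∅
cl(A)  = {1}
∂A     = {1}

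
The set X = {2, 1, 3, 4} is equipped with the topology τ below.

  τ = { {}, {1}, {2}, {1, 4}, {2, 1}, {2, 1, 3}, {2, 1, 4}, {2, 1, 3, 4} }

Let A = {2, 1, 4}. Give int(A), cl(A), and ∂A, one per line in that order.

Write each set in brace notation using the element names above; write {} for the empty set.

int(A) = {2, 1, 4}
cl(A)  = {2, 1, 3, 4}
∂A     = {3}

open subsets of A: {}, {2}, {1}, {2, 1}, {1, 4}, {2, 1, 4}; so int(A) = {2, 1, 4}
closure: X∖int(X∖A) = X∖{} = {2, 1, 3, 4}
∂A = {2, 1, 3, 4} minus {2, 1, 4} = {3}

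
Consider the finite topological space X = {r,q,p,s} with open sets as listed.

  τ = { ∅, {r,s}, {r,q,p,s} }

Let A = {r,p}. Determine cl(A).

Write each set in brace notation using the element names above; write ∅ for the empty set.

cl via duality: int({q,s}) = ∅, so X∖∅ = {r,q,p,s}

{r,q,p,s}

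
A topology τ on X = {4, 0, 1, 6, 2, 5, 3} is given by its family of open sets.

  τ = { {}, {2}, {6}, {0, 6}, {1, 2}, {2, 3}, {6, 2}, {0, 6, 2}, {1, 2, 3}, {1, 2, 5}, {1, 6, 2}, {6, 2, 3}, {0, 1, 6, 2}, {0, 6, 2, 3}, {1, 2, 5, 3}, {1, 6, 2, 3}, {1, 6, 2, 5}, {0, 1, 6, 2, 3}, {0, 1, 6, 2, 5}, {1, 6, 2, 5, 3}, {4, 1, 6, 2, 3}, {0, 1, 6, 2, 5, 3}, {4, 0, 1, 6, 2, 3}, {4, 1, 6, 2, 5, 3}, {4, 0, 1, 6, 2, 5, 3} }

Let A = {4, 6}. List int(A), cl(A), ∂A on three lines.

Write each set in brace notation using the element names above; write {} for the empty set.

int(A) = {6}
cl(A)  = {4, 0, 6}
∂A     = {4, 0}

interior: largest open inside A is {6} (from {}, {6})
cl via duality: int({0, 1, 2, 5, 3}) = {1, 2, 5, 3}, so X∖{1, 2, 5, 3} = {4, 0, 6}
cl∖int = {4, 0}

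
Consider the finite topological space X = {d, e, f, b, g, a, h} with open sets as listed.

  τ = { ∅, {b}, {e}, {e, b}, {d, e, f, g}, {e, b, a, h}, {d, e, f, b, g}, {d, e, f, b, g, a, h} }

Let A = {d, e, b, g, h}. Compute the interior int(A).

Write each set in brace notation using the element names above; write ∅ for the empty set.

{e, b}

open subsets of A: ∅, {e}, {b}, {e, b}; so int(A) = {e, b}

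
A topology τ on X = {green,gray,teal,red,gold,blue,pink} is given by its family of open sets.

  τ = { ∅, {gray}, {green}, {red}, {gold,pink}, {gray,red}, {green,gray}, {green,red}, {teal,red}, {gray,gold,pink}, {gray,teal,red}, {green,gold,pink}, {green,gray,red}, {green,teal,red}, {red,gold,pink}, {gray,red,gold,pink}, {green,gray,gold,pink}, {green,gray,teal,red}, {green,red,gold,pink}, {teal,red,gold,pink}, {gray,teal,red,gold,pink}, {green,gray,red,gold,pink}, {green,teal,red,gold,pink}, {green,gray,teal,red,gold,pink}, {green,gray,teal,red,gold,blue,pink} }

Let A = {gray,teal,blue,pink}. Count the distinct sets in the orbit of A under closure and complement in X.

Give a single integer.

cl via duality: int({green,red,gold}) = {green,red}, so X∖{green,red} = {gray,teal,gold,blue,pink}
Write k for closure, c for complement:
  1. A     = {gray,teal,blue,pink}
  2. kA    = {gray,teal,gold,blue,pink}
  3. cA    = {green,red,gold}
  4. ckA   = {green,red}
  5. kcA   = {green,teal,red,gold,blue,pink}
  6. kckA  = {green,teal,red,blue}
  7. ckcA  = {gray}
  8. ckckA = {gray,gold,pink}
  9. kckcA = {gray,blue}
  10. kckckA = {gray,gold,blue,pink}
  11. ckckcA = {green,teal,red,gold,pink}
  12. ckckckA = {green,teal,red}
applying k or c yields no new set

12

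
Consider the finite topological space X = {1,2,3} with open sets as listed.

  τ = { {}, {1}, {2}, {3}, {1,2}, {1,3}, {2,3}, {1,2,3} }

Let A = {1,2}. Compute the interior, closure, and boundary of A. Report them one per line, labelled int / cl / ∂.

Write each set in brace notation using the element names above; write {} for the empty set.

int(A) = {1,2}
cl(A)  = {1,2}
∂A     = {}

interior: largest open inside A is {1,2} (from {}, {2}, {1}, {1,2})
cl via duality: int({3}) = {3}, so X∖{3} = {1,2}
cl∖int = {}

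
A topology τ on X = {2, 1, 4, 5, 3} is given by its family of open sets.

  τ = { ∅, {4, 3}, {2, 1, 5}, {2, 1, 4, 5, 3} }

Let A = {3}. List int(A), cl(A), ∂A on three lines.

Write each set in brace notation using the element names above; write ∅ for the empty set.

open subsets of A: ∅; so int(A) = ∅
closure: X∖int(X∖A) = X∖{2, 1, 5} = {4, 3}
∂A = {4, 3} minus ∅ = {4, 3}

int(A) = ∅
cl(A)  = {4, 3}
∂A     = {4, 3}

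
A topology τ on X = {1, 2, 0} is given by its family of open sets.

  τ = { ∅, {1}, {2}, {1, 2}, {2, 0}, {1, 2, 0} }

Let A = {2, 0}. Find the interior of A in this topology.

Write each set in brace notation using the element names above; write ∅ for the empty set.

{2, 0}

interior: largest open inside A is {2, 0} (from ∅, {2}, {2, 0})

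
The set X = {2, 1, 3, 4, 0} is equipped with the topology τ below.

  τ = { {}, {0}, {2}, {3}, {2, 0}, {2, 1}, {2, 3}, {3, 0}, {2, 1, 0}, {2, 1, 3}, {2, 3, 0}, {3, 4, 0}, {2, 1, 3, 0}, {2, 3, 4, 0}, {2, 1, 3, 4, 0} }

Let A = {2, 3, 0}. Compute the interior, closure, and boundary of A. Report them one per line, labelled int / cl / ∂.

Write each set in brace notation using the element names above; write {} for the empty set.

int(A) = {2, 3, 0}
cl(A)  = {2, 1, 3, 4, 0}
∂A     = {1, 4}

open subsets of A: {}, {0}, {2}, {3}, {3, 0}, {2, 0}, {2, 3}, {2, 3, 0}; so int(A) = {2, 3, 0}
closure: X∖int(X∖A) = X∖{} = {2, 1, 3, 4, 0}
∂A = {2, 1, 3, 4, 0} minus {2, 3, 0} = {1, 4}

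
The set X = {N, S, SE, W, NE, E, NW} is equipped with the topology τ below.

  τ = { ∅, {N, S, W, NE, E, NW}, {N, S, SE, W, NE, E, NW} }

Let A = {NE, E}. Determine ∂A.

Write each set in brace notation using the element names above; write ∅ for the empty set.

{N, S, SE, W, NE, E, NW}

open subsets of A: ∅; so int(A) = ∅
closure: X∖int(X∖A) = X∖∅ = {N, S, SE, W, NE, E, NW}
∂A = {N, S, SE, W, NE, E, NW} minus ∅ = {N, S, SE, W, NE, E, NW}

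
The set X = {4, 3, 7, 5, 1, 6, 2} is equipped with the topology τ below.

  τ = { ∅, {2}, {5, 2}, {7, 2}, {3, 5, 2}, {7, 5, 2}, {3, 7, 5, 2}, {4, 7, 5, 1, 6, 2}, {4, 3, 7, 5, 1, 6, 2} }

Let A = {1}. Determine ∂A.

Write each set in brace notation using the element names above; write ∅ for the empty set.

U open, U⊆A: ∅. int(A) = ⋃ = ∅
X∖A={4, 3, 7, 5, 6, 2}, int(X∖A)={3, 7, 5, 2}, hence cl(A)={4, 1, 6}
∂A: remove int from cl → {4, 1, 6}

{4, 1, 6}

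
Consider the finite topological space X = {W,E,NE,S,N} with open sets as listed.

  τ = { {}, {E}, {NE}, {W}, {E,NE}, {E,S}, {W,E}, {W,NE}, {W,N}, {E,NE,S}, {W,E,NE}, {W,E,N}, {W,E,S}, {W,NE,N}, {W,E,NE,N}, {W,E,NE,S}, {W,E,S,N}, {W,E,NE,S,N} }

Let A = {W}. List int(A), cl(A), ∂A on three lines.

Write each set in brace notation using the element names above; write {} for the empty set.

opens ⊆ A: {}, {W}; union → int = {W}
complement {E,NE,S,N}; its interior {E,NE,S}; cl(A) = X∖{E,NE,S} = {W,N}
boundary = {W,N} ∖ {W} = {N}

int(A) = {W}
cl(A)  = {W,N}
∂A     = {N}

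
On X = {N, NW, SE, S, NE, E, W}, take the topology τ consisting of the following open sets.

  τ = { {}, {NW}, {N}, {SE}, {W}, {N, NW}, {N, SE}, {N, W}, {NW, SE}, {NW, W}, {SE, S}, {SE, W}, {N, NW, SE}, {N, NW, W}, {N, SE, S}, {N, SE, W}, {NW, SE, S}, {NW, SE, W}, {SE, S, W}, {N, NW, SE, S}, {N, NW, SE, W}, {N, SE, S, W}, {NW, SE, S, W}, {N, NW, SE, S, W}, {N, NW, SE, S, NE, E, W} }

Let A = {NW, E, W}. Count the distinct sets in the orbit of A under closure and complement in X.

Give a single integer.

6

closure: X∖int(X∖A) = X∖{N, SE, S} = {NW, NE, E, W}
Let k=closure and c=complement:
  1. A     = {NW, E, W}
  2. kA    = {NW, NE, E, W}
  3. cA    = {N, SE, S, NE}
  4. ckA   = {N, SE, S}
  5. kcA   = {N, SE, S, NE, E}
  6. ckcA  = {NW, W}
— saturated at 6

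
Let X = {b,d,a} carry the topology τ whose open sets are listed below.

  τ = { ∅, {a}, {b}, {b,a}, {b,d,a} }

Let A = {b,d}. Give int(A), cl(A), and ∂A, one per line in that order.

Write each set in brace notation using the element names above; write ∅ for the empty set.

int(A) = {b}
cl(A)  = {b,d}
∂A     = {d}

interior: largest open inside A is {b} (from ∅, {b})
cl via duality: int({a}) = {a}, so X∖{a} = {b,d}
cl∖int = {d}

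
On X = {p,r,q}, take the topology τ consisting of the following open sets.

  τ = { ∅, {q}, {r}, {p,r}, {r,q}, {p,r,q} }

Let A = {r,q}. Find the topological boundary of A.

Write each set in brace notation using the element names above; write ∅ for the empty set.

{p}

opens ⊆ A: ∅, {q}, {r}, {r,q}; union → int = {r,q}
complement {p}; its interior ∅; cl(A) = X∖∅ = {p,r,q}
boundary = {p,r,q} ∖ {r,q} = {p}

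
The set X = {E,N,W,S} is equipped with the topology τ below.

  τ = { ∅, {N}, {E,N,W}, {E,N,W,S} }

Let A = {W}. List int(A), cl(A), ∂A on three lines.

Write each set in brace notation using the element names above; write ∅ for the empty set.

U open, U⊆A: ∅. int(A) = ⋃ = ∅
X∖A={E,N,S}, int(X∖A)={N}, hence cl(A)={E,W,S}
∂A: remove int from cl → {E,W,S}

int(A) = ∅
cl(A)  = {E,W,S}
∂A     = {E,W,S}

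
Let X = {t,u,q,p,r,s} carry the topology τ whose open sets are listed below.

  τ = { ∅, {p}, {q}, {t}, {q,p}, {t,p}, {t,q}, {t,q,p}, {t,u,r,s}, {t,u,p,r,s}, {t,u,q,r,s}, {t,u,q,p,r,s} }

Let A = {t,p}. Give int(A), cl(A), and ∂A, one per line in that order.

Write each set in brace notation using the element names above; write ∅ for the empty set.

int(A) = {t,p}
cl(A)  = {t,u,p,r,s}
∂A     = {u,r,s}

U open, U⊆A: ∅, {t}, {p}, {t,p}. int(A) = ⋃ = {t,p}
X∖A={u,q,r,s}, int(X∖A)={q}, hence cl(A)={t,u,p,r,s}
∂A: remove int from cl → {u,r,s}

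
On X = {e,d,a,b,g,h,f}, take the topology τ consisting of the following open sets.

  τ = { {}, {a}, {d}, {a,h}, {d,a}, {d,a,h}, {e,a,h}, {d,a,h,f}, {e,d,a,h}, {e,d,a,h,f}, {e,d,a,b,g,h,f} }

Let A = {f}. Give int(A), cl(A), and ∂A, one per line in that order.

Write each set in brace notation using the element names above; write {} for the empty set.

opens ⊆ A: {}; union → int = {}
complement {e,d,a,b,g,h}; its interior {e,d,a,h}; cl(A) = X∖{e,d,a,h} = {b,g,f}
boundary = {b,g,f} ∖ {} = {b,g,f}

int(A) = {}
cl(A)  = {b,g,f}
∂A     = {b,g,f}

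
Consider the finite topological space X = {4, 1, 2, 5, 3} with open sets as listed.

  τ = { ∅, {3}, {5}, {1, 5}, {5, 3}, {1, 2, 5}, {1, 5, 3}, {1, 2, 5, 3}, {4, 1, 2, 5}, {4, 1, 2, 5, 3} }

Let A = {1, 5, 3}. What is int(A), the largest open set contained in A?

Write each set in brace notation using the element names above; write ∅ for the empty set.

U open, U⊆A: ∅, {5}, {3}, {1, 5}, {5, 3}, {1, 5, 3}. int(A) = ⋃ = {1, 5, 3}

{1, 5, 3}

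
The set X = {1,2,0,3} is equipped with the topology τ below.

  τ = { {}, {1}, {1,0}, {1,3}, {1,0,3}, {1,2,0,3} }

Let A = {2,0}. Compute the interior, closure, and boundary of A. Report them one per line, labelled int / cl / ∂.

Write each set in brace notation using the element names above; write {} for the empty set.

int(A) = {}
cl(A)  = {2,0}
∂A     = {2,0}

open subsets of A: {}; so int(A) = {}
closure: X∖int(X∖A) = X∖{1,3} = {2,0}
∂A = {2,0} minus {} = {2,0}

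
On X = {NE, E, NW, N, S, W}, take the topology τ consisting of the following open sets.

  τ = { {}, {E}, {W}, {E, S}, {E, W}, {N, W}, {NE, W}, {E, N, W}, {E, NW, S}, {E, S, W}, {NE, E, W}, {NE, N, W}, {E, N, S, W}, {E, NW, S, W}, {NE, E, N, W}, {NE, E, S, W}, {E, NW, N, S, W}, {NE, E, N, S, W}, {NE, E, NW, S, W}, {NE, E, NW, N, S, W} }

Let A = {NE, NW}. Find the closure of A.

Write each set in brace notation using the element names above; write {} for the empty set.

{NE, NW}

cl via duality: int({E, N, S, W}) = {E, N, S, W}, so X∖{E, N, S, W} = {NE, NW}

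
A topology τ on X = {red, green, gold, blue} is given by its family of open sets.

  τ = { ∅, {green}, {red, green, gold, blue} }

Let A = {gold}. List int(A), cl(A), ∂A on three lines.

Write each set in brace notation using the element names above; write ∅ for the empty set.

int(A) = ∅
cl(A)  = {red, gold, blue}
∂A     = {red, gold, blue}

interior: largest open inside A is ∅ (from ∅)
cl via duality: int({red, green, blue}) = {green}, so X∖{green} = {red, gold, blue}
cl∖int = {red, gold, blue}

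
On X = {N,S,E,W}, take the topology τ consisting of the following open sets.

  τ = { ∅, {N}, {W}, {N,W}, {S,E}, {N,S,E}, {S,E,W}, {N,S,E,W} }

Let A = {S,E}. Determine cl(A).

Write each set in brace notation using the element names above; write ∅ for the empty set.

{S,E}

cl via duality: int({N,W}) = {N,W}, so X∖{N,W} = {S,E}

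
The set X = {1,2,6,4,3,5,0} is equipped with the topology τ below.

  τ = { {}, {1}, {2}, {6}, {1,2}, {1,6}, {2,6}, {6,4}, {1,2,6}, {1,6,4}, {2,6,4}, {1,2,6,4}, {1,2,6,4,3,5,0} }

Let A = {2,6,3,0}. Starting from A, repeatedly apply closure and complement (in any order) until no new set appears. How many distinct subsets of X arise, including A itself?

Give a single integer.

closure: X∖int(X∖A) = X∖{1} = {2,6,4,3,5,0}
Let k=closure and c=complement:
  1. A     = {2,6,3,0}
  2. kA    = {2,6,4,3,5,0}
  3. cA    = {1,4,5}
  4. ckA   = {1}
  5. kcA   = {1,4,3,5,0}
  6. kckA  = {1,3,5,0}
  7. ckcA  = {2,6}
  8. ckckA = {2,6,4}
— saturated at 8

8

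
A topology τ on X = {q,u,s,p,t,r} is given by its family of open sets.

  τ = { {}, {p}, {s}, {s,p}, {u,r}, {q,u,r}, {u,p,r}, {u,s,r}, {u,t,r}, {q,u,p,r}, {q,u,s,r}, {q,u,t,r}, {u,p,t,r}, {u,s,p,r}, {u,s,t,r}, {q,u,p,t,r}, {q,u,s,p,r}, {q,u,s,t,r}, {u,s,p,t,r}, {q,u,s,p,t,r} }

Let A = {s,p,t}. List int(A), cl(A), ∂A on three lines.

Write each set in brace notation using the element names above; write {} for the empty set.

int(A) = {s,p}
cl(A)  = {s,p,t}
∂A     = {t}

open subsets of A: {}, {p}, {s}, {s,p}; so int(A) = {s,p}
closure: X∖int(X∖A) = X∖{q,u,r} = {s,p,t}
∂A = {s,p,t} minus {s,p} = {t}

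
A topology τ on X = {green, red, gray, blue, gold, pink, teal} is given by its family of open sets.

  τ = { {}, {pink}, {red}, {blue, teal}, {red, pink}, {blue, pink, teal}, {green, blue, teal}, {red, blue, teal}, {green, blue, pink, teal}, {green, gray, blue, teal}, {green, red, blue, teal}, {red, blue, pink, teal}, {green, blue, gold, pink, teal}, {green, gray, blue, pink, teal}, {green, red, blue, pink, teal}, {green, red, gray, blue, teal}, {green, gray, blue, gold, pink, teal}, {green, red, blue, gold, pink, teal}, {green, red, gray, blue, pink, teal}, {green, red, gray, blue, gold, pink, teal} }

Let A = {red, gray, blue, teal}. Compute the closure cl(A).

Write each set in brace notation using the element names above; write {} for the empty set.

cl via duality: int({green, gold, pink}) = {pink}, so X∖{pink} = {green, red, gray, blue, gold, teal}

{green, red, gray, blue, gold, teal}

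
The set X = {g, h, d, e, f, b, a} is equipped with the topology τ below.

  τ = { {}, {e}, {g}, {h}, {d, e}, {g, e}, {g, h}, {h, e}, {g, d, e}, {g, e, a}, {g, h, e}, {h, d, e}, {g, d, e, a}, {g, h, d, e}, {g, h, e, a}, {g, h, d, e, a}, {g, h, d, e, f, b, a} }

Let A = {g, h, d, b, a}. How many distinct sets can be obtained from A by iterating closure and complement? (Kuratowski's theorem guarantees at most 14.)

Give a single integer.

8

cl via duality: int({e, f}) = {e}, so X∖{e} = {g, h, d, f, b, a}
Write k for closure, c for complement:
  1. A     = {g, h, d, b, a}
  2. kA    = {g, h, d, f, b, a}
  3. cA    = {e, f}
  4. ckA   = {e}
  5. kcA   = {d, e, f, b, a}
  6. ckcA  = {g, h}
  7. kckcA = {g, h, f, b, a}
  8. ckckcA = {d, e}
applying k or c yields no new set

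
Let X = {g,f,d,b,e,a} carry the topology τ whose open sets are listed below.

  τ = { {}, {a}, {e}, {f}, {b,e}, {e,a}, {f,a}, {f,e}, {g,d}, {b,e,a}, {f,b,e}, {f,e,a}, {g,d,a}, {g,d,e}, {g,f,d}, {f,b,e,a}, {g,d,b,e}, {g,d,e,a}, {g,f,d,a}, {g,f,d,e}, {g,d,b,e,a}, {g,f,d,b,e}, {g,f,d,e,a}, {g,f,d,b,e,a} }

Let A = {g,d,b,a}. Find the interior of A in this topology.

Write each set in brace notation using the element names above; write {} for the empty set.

{g,d,a}

open subsets of A: {}, {a}, {g,d}, {g,d,a}; so int(A) = {g,d,a}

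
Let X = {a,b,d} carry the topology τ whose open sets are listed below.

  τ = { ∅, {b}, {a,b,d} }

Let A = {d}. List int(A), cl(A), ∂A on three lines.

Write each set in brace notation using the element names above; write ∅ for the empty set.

U open, U⊆A: ∅. int(A) = ⋃ = ∅
X∖A={a,b}, int(X∖A)={b}, hence cl(A)={a,d}
∂A: remove int from cl → {a,d}

int(A) = ∅
cl(A)  = {a,d}
∂A     = {a,d}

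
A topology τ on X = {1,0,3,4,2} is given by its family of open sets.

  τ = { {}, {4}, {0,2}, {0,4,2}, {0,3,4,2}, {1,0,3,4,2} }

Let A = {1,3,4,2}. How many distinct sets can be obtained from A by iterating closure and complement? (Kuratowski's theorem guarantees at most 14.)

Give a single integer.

8

X∖A={0}, int(X∖A)={}, hence cl(A)={1,0,3,4,2}
Orbit (k=closure, c=complement):
  1. A     = {1,3,4,2}
  2. kA    = {1,0,3,4,2}
  3. cA    = {0}
  4. ckA   = {}
  5. kcA   = {1,0,3,2}
  6. ckcA  = {4}
  7. kckcA = {1,3,4}
  8. ckckcA = {0,2}
(closed under both — stop)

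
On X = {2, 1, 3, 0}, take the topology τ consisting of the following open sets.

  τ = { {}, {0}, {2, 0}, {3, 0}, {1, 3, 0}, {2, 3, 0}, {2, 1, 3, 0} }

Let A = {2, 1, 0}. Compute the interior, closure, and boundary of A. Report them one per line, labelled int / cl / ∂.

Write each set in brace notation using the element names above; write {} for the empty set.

int(A) = {2, 0}
cl(A)  = {2, 1, 3, 0}
∂A     = {1, 3}

interior: largest open inside A is {2, 0} (from {}, {0}, {2, 0})
cl via duality: int({3}) = {}, so X∖{} = {2, 1, 3, 0}
cl∖int = {1, 3}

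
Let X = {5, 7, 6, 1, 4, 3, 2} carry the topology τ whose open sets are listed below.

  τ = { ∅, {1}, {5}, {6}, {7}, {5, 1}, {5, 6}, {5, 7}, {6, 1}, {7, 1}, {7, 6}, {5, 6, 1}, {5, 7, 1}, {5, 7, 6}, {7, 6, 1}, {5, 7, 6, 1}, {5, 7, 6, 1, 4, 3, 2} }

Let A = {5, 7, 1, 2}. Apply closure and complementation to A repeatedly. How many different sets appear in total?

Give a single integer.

closure: X∖int(X∖A) = X∖{6} = {5, 7, 1, 4, 3, 2}
Let k=closure and c=complement:
  1. A     = {5, 7, 1, 2}
  2. kA    = {5, 7, 1, 4, 3, 2}
  3. cA    = {6, 4, 3}
  4. ckA   = {6}
  5. kcA   = {6, 4, 3, 2}
  6. ckcA  = {5, 7, 1}
— saturated at 6

6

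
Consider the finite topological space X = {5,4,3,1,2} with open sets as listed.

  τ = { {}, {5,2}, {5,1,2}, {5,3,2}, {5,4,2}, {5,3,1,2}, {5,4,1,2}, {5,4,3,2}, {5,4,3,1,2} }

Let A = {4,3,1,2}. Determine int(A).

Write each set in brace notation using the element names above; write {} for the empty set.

{}

open subsets of A: {}; so int(A) = {}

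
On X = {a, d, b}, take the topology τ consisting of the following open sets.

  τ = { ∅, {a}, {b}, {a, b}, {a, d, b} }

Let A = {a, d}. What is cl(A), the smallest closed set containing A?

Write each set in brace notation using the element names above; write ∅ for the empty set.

{a, d}

X∖A={b}, int(X∖A)={b}, hence cl(A)={a, d}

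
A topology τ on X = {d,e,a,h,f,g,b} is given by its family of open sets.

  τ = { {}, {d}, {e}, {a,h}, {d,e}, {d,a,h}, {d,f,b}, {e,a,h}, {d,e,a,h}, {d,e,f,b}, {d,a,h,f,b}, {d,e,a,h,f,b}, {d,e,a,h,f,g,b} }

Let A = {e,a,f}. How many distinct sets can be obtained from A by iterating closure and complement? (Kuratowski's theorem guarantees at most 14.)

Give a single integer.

closure: X∖int(X∖A) = X∖{d} = {e,a,h,f,g,b}
Let k=closure and c=complement:
  1. A     = {e,a,f}
  2. kA    = {e,a,h,f,g,b}
  3. cA    = {d,h,g,b}
  4. ckA   = {d}
  5. kcA   = {d,a,h,f,g,b}
  6. kckA  = {d,f,g,b}
  7. ckcA  = {e}
  8. ckckA = {e,a,h}
  9. kckcA = {e,g}
  10. kckckA = {e,a,h,g}
  11. ckckcA = {d,a,h,f,b}
  12. ckckckA = {d,f,b}
— saturated at 12

12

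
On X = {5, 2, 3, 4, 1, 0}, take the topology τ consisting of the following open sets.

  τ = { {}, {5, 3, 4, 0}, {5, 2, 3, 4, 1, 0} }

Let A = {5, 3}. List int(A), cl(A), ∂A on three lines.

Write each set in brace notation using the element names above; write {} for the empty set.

opens ⊆ A: {}; union → int = {}
complement {2, 4, 1, 0}; its interior {}; cl(A) = X∖{} = {5, 2, 3, 4, 1, 0}
boundary = {5, 2, 3, 4, 1, 0} ∖ {} = {5, 2, 3, 4, 1, 0}

int(A) = {}
cl(A)  = {5, 2, 3, 4, 1, 0}
∂A     = {5, 2, 3, 4, 1, 0}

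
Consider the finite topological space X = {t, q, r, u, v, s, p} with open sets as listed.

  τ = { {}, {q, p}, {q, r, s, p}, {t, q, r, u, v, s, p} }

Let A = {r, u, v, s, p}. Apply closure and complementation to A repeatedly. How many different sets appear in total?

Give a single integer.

4

cl via duality: int({t, q}) = {}, so X∖{} = {t, q, r, u, v, s, p}
Write k for closure, c for complement:
  1. A     = {r, u, v, s, p}
  2. kA    = {t, q, r, u, v, s, p}
  3. cA    = {t, q}
  4. ckA   = {}
applying k or c yields no new set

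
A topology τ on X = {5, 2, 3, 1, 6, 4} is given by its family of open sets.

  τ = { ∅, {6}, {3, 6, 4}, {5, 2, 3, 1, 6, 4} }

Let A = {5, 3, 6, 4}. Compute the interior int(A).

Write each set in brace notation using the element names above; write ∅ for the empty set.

{3, 6, 4}

U open, U⊆A: ∅, {6}, {3, 6, 4}. int(A) = ⋃ = {3, 6, 4}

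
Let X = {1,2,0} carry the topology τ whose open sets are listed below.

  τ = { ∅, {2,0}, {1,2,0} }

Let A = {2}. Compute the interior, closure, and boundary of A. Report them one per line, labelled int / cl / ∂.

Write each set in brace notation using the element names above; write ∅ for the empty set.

interior: largest open inside A is ∅ (from ∅)
cl via duality: int({1,0}) = ∅, so X∖∅ = {1,2,0}
cl∖int = {1,2,0}

int(A) = ∅
cl(A)  = {1,2,0}
∂A     = {1,2,0}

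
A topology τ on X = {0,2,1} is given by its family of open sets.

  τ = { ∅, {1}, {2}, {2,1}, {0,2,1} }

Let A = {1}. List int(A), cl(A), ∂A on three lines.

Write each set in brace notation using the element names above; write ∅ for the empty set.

U open, U⊆A: ∅, {1}. int(A) = ⋃ = {1}
X∖A={0,2}, int(X∖A)={2}, hence cl(A)={0,1}
∂A: remove int from cl → {0}

int(A) = {1}
cl(A)  = {0,1}
∂A     = {0}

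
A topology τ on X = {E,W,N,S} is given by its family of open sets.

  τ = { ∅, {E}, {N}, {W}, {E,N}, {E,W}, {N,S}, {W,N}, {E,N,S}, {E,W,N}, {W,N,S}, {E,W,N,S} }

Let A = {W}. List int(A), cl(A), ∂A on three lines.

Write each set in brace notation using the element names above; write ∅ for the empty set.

open subsets of A: ∅, {W}; so int(A) = {W}
closure: X∖int(X∖A) = X∖{E,N,S} = {W}
∂A = {W} minus {W} = ∅

int(A) = {W}
cl(A)  = {W}
∂A     = ∅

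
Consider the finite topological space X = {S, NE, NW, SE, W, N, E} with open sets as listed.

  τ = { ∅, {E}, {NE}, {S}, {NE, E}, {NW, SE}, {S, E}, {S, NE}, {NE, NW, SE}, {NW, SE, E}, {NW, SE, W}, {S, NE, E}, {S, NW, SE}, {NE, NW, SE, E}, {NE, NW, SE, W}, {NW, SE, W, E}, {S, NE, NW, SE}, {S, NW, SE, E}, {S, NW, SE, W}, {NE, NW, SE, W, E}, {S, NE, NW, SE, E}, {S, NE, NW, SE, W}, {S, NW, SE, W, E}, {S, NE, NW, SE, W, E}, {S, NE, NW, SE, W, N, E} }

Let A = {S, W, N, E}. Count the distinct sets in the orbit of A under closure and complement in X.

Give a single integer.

6

cl via duality: int({NE, NW, SE}) = {NE, NW, SE}, so X∖{NE, NW, SE} = {S, W, N, E}
Write k for closure, c for complement:
  1. A     = {S, W, N, E}
  2. cA    = {NE, NW, SE}
  3. kcA   = {NE, NW, SE, W, N}
  4. ckcA  = {S, E}
  5. kckcA = {S, N, E}
  6. ckckcA = {NE, NW, SE, W}
applying k or c yields no new set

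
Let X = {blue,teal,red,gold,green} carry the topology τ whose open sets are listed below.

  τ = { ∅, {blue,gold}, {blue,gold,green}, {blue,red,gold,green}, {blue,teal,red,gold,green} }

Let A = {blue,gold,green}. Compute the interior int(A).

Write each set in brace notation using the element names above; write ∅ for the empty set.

{blue,gold,green}

interior: largest open inside A is {blue,gold,green} (from ∅, {blue,gold}, {blue,gold,green})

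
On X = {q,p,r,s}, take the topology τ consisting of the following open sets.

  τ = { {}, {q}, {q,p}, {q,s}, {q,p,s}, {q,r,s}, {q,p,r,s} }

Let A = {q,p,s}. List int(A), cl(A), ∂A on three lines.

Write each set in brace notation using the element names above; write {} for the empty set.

int(A) = {q,p,s}
cl(A)  = {q,p,r,s}
∂A     = {r}

interior: largest open inside A is {q,p,s} (from {}, {q}, {q,s}, {q,p}, {q,p,s})
cl via duality: int({r}) = {}, so X∖{} = {q,p,r,s}
cl∖int = {r}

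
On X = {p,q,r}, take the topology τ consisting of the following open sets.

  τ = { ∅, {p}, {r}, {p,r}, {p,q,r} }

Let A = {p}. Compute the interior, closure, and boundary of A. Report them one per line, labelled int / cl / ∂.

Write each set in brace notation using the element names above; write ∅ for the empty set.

interior: largest open inside A is {p} (from ∅, {p})
cl via duality: int({q,r}) = {r}, so X∖{r} = {p,q}
cl∖int = {q}

int(A) = {p}
cl(A)  = {p,q}
∂A     = {q}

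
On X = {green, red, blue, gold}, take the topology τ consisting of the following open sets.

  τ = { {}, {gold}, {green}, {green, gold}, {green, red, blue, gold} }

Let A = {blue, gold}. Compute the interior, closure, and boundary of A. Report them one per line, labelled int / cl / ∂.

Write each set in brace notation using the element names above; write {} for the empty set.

int(A) = {gold}
cl(A)  = {red, blue, gold}
∂A     = {red, blue}

U open, U⊆A: {}, {gold}. int(A) = ⋃ = {gold}
X∖A={green, red}, int(X∖A)={green}, hence cl(A)={red, blue, gold}
∂A: remove int from cl → {red, blue}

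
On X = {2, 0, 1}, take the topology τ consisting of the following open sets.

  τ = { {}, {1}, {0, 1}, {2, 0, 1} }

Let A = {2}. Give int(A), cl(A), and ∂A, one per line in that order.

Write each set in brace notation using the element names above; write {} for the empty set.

U open, U⊆A: {}. int(A) = ⋃ = {}
X∖A={0, 1}, int(X∖A)={0, 1}, hence cl(A)={2}
∂A: remove int from cl → {2}

int(A) = {}
cl(A)  = {2}
∂A     = {2}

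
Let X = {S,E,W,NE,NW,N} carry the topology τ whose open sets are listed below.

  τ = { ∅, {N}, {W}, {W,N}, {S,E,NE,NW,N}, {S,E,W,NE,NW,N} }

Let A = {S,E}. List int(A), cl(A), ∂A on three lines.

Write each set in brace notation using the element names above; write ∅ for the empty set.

int(A) = ∅
cl(A)  = {S,E,NE,NW}
∂A     = {S,E,NE,NW}

open subsets of A: ∅; so int(A) = ∅
closure: X∖int(X∖A) = X∖{W,N} = {S,E,NE,NW}
∂A = {S,E,NE,NW} minus ∅ = {S,E,NE,NW}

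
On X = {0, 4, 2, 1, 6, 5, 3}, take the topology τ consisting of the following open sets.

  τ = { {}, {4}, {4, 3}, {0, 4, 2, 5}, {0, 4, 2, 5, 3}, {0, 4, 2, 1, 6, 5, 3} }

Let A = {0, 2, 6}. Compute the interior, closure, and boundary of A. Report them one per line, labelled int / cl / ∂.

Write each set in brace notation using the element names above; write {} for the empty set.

open subsets of A: {}; so int(A) = {}
closure: X∖int(X∖A) = X∖{4, 3} = {0, 2, 1, 6, 5}
∂A = {0, 2, 1, 6, 5} minus {} = {0, 2, 1, 6, 5}

int(A) = {}
cl(A)  = {0, 2, 1, 6, 5}
∂A     = {0, 2, 1, 6, 5}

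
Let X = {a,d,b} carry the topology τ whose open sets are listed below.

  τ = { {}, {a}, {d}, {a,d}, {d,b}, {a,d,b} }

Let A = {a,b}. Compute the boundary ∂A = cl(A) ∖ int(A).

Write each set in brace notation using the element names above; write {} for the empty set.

{b}

interior: largest open inside A is {a} (from {}, {a})
cl via duality: int({d}) = {d}, so X∖{d} = {a,b}
cl∖int = {b}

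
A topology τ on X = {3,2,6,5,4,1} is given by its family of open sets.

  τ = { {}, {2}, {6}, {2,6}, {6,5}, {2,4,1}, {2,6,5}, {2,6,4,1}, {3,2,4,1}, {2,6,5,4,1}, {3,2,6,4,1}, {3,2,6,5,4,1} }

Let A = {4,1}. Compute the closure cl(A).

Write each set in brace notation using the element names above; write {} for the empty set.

cl via duality: int({3,2,6,5}) = {2,6,5}, so X∖{2,6,5} = {3,4,1}

{3,4,1}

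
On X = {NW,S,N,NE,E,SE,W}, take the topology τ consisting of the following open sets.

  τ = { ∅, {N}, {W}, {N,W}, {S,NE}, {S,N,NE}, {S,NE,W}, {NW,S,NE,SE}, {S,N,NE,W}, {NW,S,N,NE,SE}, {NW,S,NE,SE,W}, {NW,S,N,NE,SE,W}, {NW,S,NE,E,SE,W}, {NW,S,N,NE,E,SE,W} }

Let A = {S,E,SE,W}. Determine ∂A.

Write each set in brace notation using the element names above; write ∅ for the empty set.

{NW,S,NE,E,SE}

interior: largest open inside A is {W} (from ∅, {W})
cl via duality: int({NW,N,NE}) = {N}, so X∖{N} = {NW,S,NE,E,SE,W}
cl∖int = {NW,S,NE,E,SE}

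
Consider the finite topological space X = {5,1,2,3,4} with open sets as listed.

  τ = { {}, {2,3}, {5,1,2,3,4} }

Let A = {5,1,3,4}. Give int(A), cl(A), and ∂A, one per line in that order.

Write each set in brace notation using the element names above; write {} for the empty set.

int(A) = {}
cl(A)  = {5,1,2,3,4}
∂A     = {5,1,2,3,4}

interior: largest open inside A is {} (from {})
cl via duality: int({2}) = {}, so X∖{} = {5,1,2,3,4}
cl∖int = {5,1,2,3,4}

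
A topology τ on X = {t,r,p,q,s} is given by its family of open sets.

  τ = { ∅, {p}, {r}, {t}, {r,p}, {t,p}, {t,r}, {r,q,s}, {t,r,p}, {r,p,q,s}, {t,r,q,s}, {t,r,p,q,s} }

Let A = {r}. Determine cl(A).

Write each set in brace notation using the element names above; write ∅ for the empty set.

{r,q,s}

complement {t,p,q,s}; its interior {t,p}; cl(A) = X∖{t,p} = {r,q,s}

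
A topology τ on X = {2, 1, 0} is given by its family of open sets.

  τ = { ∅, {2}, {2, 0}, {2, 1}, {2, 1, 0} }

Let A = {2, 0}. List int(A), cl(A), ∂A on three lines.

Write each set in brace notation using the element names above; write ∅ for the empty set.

open subsets of A: ∅, {2}, {2, 0}; so int(A) = {2, 0}
closure: X∖int(X∖A) = X∖∅ = {2, 1, 0}
∂A = {2, 1, 0} minus {2, 0} = {1}

int(A) = {2, 0}
cl(A)  = {2, 1, 0}
∂A     = {1}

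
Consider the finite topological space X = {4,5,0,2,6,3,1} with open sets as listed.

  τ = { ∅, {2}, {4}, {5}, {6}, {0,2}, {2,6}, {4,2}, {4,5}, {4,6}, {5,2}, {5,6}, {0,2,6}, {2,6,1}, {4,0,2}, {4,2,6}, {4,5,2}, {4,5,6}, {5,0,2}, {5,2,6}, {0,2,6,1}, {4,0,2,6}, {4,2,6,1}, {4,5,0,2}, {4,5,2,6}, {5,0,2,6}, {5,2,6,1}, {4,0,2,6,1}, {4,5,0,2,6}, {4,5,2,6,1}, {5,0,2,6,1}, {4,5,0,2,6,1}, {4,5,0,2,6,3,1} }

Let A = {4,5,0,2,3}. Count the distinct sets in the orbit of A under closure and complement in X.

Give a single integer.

X∖A={6,1}, int(X∖A)={6}, hence cl(A)={4,5,0,2,3,1}
Orbit (k=closure, c=complement):
  1. A     = {4,5,0,2,3}
  2. kA    = {4,5,0,2,3,1}
  3. cA    = {6,1}
  4. ckA   = {6}
  5. kcA   = {6,3,1}
  6. ckcA  = {4,5,0,2}
(closed under both — stop)

6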